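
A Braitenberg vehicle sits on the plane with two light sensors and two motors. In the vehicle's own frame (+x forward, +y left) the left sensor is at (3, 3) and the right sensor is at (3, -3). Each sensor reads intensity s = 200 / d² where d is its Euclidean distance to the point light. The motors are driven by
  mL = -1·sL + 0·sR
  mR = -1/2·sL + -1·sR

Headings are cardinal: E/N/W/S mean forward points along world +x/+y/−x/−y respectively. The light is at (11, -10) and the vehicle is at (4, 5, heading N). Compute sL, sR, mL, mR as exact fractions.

left sensor world pos  = (1, 8); dL² = 424
right sensor world pos = (7, 8); dR² = 340
sL = 200/424 = 25/53
sR = 200/340 = 10/17
mL = -1·sL + 0·sR = -25/53
mR = -1/2·sL + -1·sR = -1485/1802

25/53 10/17 -25/53 -1485/1802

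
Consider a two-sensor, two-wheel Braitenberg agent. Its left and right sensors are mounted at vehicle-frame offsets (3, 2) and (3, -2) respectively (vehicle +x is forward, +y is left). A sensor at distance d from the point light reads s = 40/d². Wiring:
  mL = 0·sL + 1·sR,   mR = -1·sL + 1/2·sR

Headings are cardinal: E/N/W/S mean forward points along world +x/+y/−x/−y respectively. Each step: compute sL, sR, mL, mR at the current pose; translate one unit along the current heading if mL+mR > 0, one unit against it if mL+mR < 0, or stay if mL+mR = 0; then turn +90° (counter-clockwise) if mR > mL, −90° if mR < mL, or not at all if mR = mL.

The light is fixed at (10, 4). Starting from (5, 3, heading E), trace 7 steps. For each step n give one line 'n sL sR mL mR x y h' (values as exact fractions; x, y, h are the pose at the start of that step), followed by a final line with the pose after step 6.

n=0: pose=(5,3,E); sL=8, sR=40/13; mL=40/13, mR=-84/13; mL+mR=-44/13 → advance -1; mR−mL=-124/13 → turn -1·90°
n=1: pose=(4,3,S); sL=5/4, sR=1/2; mL=1/2, mR=-1; mL+mR=-1/2 → advance -1; mR−mL=-3/2 → turn -1·90°
n=2: pose=(4,4,W); sL=8/17, sR=8/17; mL=8/17, mR=-4/17; mL+mR=4/17 → advance +1; mR−mL=-12/17 → turn -1·90°
n=3: pose=(3,4,N); sL=4/9, sR=20/17; mL=20/17, mR=22/153; mL+mR=202/153 → advance +1; mR−mL=-158/153 → turn -1·90°
n=4: pose=(3,5,E); sL=8/5, sR=40/17; mL=40/17, mR=-36/85; mL+mR=164/85 → advance +1; mR−mL=-236/85 → turn -1·90°
n=5: pose=(4,5,S); sL=2, sR=10/17; mL=10/17, mR=-29/17; mL+mR=-19/17 → advance -1; mR−mL=-39/17 → turn -1·90°
n=6: pose=(4,6,W); sL=40/81, sR=40/97; mL=40/97, mR=-2260/7857; mL+mR=980/7857 → advance +1; mR−mL=-5500/7857 → turn -1·90°

0 8 40/13 40/13 -84/13 5 3 E
1 5/4 1/2 1/2 -1 4 3 S
2 8/17 8/17 8/17 -4/17 4 4 W
3 4/9 20/17 20/17 22/153 3 4 N
4 8/5 40/17 40/17 -36/85 3 5 E
5 2 10/17 10/17 -29/17 4 5 S
6 40/81 40/97 40/97 -2260/7857 4 6 W
final 3 6 N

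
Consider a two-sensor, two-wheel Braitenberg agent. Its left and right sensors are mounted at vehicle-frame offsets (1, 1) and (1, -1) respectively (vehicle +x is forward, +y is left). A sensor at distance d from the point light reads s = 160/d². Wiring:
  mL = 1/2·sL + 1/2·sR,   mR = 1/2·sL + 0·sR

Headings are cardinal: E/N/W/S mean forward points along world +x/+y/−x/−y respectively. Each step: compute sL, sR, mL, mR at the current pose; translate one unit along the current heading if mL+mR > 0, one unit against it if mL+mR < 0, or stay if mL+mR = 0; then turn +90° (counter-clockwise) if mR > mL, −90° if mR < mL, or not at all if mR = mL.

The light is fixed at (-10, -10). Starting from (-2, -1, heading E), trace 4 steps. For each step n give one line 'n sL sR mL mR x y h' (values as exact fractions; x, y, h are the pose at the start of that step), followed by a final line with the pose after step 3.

0 160/181 32/29 5216/5249 80/181 -2 -1 E
1 40/41 5/4 365/328 20/41 -1 -1 S
2 160/113 32/29 4128/3277 80/113 -1 -2 W
3 16/13 80/81 1168/1053 8/13 -2 -2 N
final -2 -1 E

n=0: pose=(-2,-1,E); sL=160/181, sR=32/29; mL=5216/5249, mR=80/181; mL+mR=7536/5249 → advance +1; mR−mL=-16/29 → turn -1·90°
n=1: pose=(-1,-1,S); sL=40/41, sR=5/4; mL=365/328, mR=20/41; mL+mR=525/328 → advance +1; mR−mL=-5/8 → turn -1·90°
n=2: pose=(-1,-2,W); sL=160/113, sR=32/29; mL=4128/3277, mR=80/113; mL+mR=6448/3277 → advance +1; mR−mL=-16/29 → turn -1·90°
n=3: pose=(-2,-2,N); sL=16/13, sR=80/81; mL=1168/1053, mR=8/13; mL+mR=1816/1053 → advance +1; mR−mL=-40/81 → turn -1·90°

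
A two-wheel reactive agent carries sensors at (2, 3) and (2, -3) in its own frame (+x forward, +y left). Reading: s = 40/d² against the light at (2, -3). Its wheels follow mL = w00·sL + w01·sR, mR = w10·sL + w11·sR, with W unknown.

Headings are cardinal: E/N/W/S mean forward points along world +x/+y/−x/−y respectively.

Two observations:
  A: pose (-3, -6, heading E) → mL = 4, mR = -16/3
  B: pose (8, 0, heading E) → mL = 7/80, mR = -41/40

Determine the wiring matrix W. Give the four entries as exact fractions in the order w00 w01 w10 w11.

1 -1/2 -1 -1

obs A: pose=(-3,-6,E) → sL=40/9, sR=8/9, mL=4, mR=-16/3
obs B: pose=(8,0,E) → sL=2/5, sR=5/8, mL=7/80, mR=-41/40
sensor matrix S = [[40/9, 8/9], [2/5, 5/8]]; det S = 109/45
solve [mL_A; mL_B] = S·[w00; w01] and [mR_A; mR_B] = S·[w10; w11]:
  w00 = 1, w01 = -1/2, w10 = -1, w11 = -1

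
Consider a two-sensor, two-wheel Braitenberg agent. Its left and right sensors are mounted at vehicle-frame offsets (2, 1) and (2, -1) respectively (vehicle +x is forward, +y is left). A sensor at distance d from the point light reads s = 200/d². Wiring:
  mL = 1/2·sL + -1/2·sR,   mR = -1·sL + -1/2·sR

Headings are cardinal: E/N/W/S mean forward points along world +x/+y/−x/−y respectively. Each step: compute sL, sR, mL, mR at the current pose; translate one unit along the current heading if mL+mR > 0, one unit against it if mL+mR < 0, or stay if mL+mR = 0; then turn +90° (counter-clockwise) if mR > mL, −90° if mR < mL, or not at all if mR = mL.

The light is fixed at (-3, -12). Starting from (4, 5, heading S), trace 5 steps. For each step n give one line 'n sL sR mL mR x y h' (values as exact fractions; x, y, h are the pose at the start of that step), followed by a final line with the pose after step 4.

0 200/289 200/261 -2800/75429 -81100/75429 4 5 S
1 100/157 100/193 1800/30301 -27150/30301 4 6 W
2 200/449 200/481 3200/215969 -141100/215969 5 6 N
3 25/53 50/89 -425/9434 -3550/4717 5 5 E
4 200/289 200/261 -2800/75429 -81100/75429 4 5 S
final 4 6 W

n=0: pose=(4,5,S); sL=200/289, sR=200/261; mL=-2800/75429, mR=-81100/75429; mL+mR=-83900/75429 → advance -1; mR−mL=-300/289 → turn -1·90°
n=1: pose=(4,6,W); sL=100/157, sR=100/193; mL=1800/30301, mR=-27150/30301; mL+mR=-25350/30301 → advance -1; mR−mL=-150/157 → turn -1·90°
n=2: pose=(5,6,N); sL=200/449, sR=200/481; mL=3200/215969, mR=-141100/215969; mL+mR=-137900/215969 → advance -1; mR−mL=-300/449 → turn -1·90°
n=3: pose=(5,5,E); sL=25/53, sR=50/89; mL=-425/9434, mR=-3550/4717; mL+mR=-7525/9434 → advance -1; mR−mL=-75/106 → turn -1·90°
n=4: pose=(4,5,S); sL=200/289, sR=200/261; mL=-2800/75429, mR=-81100/75429; mL+mR=-83900/75429 → advance -1; mR−mL=-300/289 → turn -1·90°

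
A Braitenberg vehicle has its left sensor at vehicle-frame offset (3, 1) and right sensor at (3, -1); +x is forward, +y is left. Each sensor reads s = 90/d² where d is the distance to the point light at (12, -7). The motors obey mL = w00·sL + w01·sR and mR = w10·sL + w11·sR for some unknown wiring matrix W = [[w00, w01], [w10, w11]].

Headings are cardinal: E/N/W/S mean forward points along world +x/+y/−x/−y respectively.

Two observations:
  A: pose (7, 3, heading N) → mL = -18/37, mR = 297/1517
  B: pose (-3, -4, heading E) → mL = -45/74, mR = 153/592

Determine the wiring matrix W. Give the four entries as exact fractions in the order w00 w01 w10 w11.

0 -1 1 -1/2

obs A: pose=(7,3,N) → sL=18/41, sR=18/37, mL=-18/37, mR=297/1517
obs B: pose=(-3,-4,E) → sL=9/16, sR=45/74, mL=-45/74, mR=153/592
sensor matrix S = [[18/41, 18/37], [9/16, 45/74]]; det S = -81/12136
solve [mL_A; mL_B] = S·[w00; w01] and [mR_A; mR_B] = S·[w10; w11]:
  w00 = 0, w01 = -1, w10 = 1, w11 = -1/2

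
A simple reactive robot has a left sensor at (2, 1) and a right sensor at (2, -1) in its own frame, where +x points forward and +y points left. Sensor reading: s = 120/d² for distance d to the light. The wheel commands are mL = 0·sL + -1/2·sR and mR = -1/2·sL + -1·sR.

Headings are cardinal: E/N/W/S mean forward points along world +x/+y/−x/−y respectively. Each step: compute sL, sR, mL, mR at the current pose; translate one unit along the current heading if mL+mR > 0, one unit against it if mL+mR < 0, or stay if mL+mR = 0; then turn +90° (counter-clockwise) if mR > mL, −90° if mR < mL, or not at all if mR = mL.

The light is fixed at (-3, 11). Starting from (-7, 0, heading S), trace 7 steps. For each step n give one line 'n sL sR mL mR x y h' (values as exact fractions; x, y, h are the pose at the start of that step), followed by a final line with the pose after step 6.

0 60/89 60/97 -30/97 -8250/8633 -7 0 S
1 120/157 40/39 -20/39 -8620/6123 -7 1 W
2 3/2 30/17 -15/17 -171/68 -6 1 N
3 120/101 24/29 -12/29 -4164/2929 -6 0 E
4 60/89 60/97 -30/97 -8250/8633 -7 0 S
5 120/157 40/39 -20/39 -8620/6123 -7 1 W
6 3/2 30/17 -15/17 -171/68 -6 1 N
final -6 0 E

n=0: pose=(-7,0,S); sL=60/89, sR=60/97; mL=-30/97, mR=-8250/8633; mL+mR=-10920/8633 → advance -1; mR−mL=-5580/8633 → turn -1·90°
n=1: pose=(-7,1,W); sL=120/157, sR=40/39; mL=-20/39, mR=-8620/6123; mL+mR=-3920/2041 → advance -1; mR−mL=-5480/6123 → turn -1·90°
n=2: pose=(-6,1,N); sL=3/2, sR=30/17; mL=-15/17, mR=-171/68; mL+mR=-231/68 → advance -1; mR−mL=-111/68 → turn -1·90°
n=3: pose=(-6,0,E); sL=120/101, sR=24/29; mL=-12/29, mR=-4164/2929; mL+mR=-5376/2929 → advance -1; mR−mL=-2952/2929 → turn -1·90°
n=4: pose=(-7,0,S); sL=60/89, sR=60/97; mL=-30/97, mR=-8250/8633; mL+mR=-10920/8633 → advance -1; mR−mL=-5580/8633 → turn -1·90°
n=5: pose=(-7,1,W); sL=120/157, sR=40/39; mL=-20/39, mR=-8620/6123; mL+mR=-3920/2041 → advance -1; mR−mL=-5480/6123 → turn -1·90°
n=6: pose=(-6,1,N); sL=3/2, sR=30/17; mL=-15/17, mR=-171/68; mL+mR=-231/68 → advance -1; mR−mL=-111/68 → turn -1·90°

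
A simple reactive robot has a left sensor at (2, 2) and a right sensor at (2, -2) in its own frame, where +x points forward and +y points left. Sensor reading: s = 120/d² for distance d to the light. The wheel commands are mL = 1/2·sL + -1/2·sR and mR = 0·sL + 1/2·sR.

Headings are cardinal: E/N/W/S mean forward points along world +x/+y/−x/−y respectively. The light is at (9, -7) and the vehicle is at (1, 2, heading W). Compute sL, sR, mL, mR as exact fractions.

left sensor world pos  = (-1, 0); dL² = 149
right sensor world pos = (-1, 4); dR² = 221
sL = 120/149 = 120/149
sR = 120/221 = 120/221
mL = 1/2·sL + -1/2·sR = 4320/32929
mR = 0·sL + 1/2·sR = 60/221

120/149 120/221 4320/32929 60/221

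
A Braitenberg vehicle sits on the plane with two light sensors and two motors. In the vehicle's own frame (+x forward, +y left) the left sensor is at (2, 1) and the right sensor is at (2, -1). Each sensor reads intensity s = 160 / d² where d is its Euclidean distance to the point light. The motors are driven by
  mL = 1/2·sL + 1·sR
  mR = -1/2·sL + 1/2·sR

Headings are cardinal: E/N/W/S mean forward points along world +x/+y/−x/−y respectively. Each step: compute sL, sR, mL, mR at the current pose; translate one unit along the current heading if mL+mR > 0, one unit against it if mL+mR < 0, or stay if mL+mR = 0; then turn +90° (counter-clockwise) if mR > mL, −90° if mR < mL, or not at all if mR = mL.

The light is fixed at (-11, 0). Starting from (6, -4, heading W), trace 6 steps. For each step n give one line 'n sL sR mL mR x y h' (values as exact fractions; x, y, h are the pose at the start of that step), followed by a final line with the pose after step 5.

0 16/25 80/117 2936/2925 64/2925 6 -4 W
1 160/229 160/293 60080/67097 -5120/67097 5 -4 N
2 20/41 8/17 498/697 -6/697 5 -3 E
3 160/349 160/281 78320/98069 5440/98069 6 -3 S
4 16/25 80/117 2936/2925 64/2925 6 -4 W
5 160/229 160/293 60080/67097 -5120/67097 5 -4 N
final 5 -3 E

n=0: pose=(6,-4,W); sL=16/25, sR=80/117; mL=2936/2925, mR=64/2925; mL+mR=40/39 → advance +1; mR−mL=-2872/2925 → turn -1·90°
n=1: pose=(5,-4,N); sL=160/229, sR=160/293; mL=60080/67097, mR=-5120/67097; mL+mR=240/293 → advance +1; mR−mL=-65200/67097 → turn -1·90°
n=2: pose=(5,-3,E); sL=20/41, sR=8/17; mL=498/697, mR=-6/697; mL+mR=12/17 → advance +1; mR−mL=-504/697 → turn -1·90°
n=3: pose=(6,-3,S); sL=160/349, sR=160/281; mL=78320/98069, mR=5440/98069; mL+mR=240/281 → advance +1; mR−mL=-72880/98069 → turn -1·90°
n=4: pose=(6,-4,W); sL=16/25, sR=80/117; mL=2936/2925, mR=64/2925; mL+mR=40/39 → advance +1; mR−mL=-2872/2925 → turn -1·90°
n=5: pose=(5,-4,N); sL=160/229, sR=160/293; mL=60080/67097, mR=-5120/67097; mL+mR=240/293 → advance +1; mR−mL=-65200/67097 → turn -1·90°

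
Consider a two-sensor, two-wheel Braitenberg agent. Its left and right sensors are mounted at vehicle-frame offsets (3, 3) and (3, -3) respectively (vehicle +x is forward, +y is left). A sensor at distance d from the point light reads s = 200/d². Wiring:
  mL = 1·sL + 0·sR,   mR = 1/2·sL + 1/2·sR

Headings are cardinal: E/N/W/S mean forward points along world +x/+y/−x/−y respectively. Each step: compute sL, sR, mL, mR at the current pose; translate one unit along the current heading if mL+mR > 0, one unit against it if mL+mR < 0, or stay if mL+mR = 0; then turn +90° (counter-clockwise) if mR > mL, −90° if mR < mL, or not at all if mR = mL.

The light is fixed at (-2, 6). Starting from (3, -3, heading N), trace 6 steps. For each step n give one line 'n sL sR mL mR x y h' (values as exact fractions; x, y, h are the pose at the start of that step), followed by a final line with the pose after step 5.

n=0: pose=(3,-3,N); sL=5, sR=2; mL=5, mR=7/2; mL+mR=17/2 → advance +1; mR−mL=-3/2 → turn -1·90°
n=1: pose=(3,-2,E); sL=200/89, sR=40/37; mL=200/89, mR=5480/3293; mL+mR=12880/3293 → advance +1; mR−mL=-1920/3293 → turn -1·90°
n=2: pose=(4,-2,S); sL=100/101, sR=20/13; mL=100/101, mR=1660/1313; mL+mR=2960/1313 → advance +1; mR−mL=360/1313 → turn +1·90°
n=3: pose=(4,-3,E); sL=200/117, sR=8/9; mL=200/117, mR=152/117; mL+mR=352/117 → advance +1; mR−mL=-16/39 → turn -1·90°
n=4: pose=(5,-3,S); sL=50/61, sR=5/4; mL=50/61, mR=505/488; mL+mR=905/488 → advance +1; mR−mL=105/488 → turn +1·90°
n=5: pose=(5,-4,E); sL=200/149, sR=200/269; mL=200/149, mR=41800/40081; mL+mR=95600/40081 → advance +1; mR−mL=-12000/40081 → turn -1·90°

0 5 2 5 7/2 3 -3 N
1 200/89 40/37 200/89 5480/3293 3 -2 E
2 100/101 20/13 100/101 1660/1313 4 -2 S
3 200/117 8/9 200/117 152/117 4 -3 E
4 50/61 5/4 50/61 505/488 5 -3 S
5 200/149 200/269 200/149 41800/40081 5 -4 E
final 6 -4 S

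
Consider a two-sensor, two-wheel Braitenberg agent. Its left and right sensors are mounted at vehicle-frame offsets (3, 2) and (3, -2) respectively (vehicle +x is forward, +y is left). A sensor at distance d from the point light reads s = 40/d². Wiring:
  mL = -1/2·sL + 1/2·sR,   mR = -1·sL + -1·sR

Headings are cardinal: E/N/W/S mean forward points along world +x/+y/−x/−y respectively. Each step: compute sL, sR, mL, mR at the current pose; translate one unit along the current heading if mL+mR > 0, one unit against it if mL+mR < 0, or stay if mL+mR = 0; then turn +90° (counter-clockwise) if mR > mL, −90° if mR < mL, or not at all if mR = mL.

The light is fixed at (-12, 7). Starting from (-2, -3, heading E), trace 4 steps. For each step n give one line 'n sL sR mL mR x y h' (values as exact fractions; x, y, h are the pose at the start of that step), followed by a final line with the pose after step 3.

n=0: pose=(-2,-3,E); sL=40/233, sR=40/313; mL=-1600/72929, mR=-21840/72929; mL+mR=-23440/72929 → advance -1; mR−mL=-20240/72929 → turn -1·90°
n=1: pose=(-3,-3,S); sL=4/29, sR=20/109; mL=72/3161, mR=-1016/3161; mL+mR=-944/3161 → advance -1; mR−mL=-1088/3161 → turn -1·90°
n=2: pose=(-3,-2,W); sL=40/157, sR=8/17; mL=288/2669, mR=-1936/2669; mL+mR=-1648/2669 → advance -1; mR−mL=-2224/2669 → turn -1·90°
n=3: pose=(-2,-2,N); sL=2/5, sR=2/9; mL=-4/45, mR=-28/45; mL+mR=-32/45 → advance -1; mR−mL=-8/15 → turn -1·90°

0 40/233 40/313 -1600/72929 -21840/72929 -2 -3 E
1 4/29 20/109 72/3161 -1016/3161 -3 -3 S
2 40/157 8/17 288/2669 -1936/2669 -3 -2 W
3 2/5 2/9 -4/45 -28/45 -2 -2 N
final -2 -3 E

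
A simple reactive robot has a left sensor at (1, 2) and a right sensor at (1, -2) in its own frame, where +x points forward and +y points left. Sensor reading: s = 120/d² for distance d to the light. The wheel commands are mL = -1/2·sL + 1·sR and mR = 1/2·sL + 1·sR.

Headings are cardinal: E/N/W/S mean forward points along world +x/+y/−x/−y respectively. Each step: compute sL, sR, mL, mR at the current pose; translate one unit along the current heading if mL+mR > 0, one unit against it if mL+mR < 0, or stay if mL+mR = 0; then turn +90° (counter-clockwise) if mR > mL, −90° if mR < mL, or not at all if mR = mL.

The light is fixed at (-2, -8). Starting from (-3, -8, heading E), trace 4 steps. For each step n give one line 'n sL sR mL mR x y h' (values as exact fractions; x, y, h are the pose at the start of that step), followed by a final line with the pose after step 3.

n=0: pose=(-3,-8,E); sL=30, sR=30; mL=15, mR=45; mL+mR=60 → advance +1; mR−mL=30 → turn +1·90°
n=1: pose=(-2,-8,N); sL=24, sR=24; mL=12, mR=36; mL+mR=48 → advance +1; mR−mL=24 → turn +1·90°
n=2: pose=(-2,-7,W); sL=60, sR=12; mL=-18, mR=42; mL+mR=24 → advance +1; mR−mL=60 → turn +1·90°
n=3: pose=(-3,-7,S); sL=120, sR=40/3; mL=-140/3, mR=220/3; mL+mR=80/3 → advance +1; mR−mL=120 → turn +1·90°

0 30 30 15 45 -3 -8 E
1 24 24 12 36 -2 -8 N
2 60 12 -18 42 -2 -7 W
3 120 40/3 -140/3 220/3 -3 -7 S
final -3 -8 E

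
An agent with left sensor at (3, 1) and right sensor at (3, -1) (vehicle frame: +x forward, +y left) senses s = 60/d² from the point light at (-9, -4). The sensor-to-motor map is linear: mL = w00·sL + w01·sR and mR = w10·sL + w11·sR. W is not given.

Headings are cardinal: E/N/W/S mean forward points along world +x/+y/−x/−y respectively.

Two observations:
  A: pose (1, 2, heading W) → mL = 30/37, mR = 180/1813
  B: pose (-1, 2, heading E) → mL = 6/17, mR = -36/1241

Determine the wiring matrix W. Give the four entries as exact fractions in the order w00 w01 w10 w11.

obs A: pose=(1,2,W) → sL=30/37, sR=30/49, mL=30/37, mR=180/1813
obs B: pose=(-1,2,E) → sL=6/17, sR=30/73, mL=6/17, mR=-36/1241
sensor matrix S = [[30/37, 30/49], [6/17, 30/73]]; det S = 263520/2249933
solve [mL_A; mL_B] = S·[w00; w01] and [mR_A; mR_B] = S·[w10; w11]:
  w00 = 1, w01 = 0, w10 = 1/2, w11 = -1/2

1 0 1/2 -1/2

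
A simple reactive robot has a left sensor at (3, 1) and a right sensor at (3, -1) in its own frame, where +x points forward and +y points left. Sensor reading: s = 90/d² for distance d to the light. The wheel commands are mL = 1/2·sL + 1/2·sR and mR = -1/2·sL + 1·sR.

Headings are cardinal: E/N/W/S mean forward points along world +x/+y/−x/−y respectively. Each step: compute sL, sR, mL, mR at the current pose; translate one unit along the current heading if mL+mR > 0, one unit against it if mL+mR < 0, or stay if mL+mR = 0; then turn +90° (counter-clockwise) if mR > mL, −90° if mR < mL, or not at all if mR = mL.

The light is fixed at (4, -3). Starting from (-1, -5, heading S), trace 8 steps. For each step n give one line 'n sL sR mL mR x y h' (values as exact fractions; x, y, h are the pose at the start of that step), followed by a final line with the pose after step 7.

n=0: pose=(-1,-5,S); sL=90/41, sR=90/61; mL=4590/2501, mR=945/2501; mL+mR=135/61 → advance +1; mR−mL=-3645/2501 → turn -1·90°
n=1: pose=(-1,-6,W); sL=9/8, sR=45/34; mL=333/272, mR=207/272; mL+mR=135/68 → advance +1; mR−mL=-63/136 → turn -1·90°
n=2: pose=(-2,-6,N); sL=90/49, sR=18/5; mL=666/245, mR=657/245; mL+mR=27/5 → advance +1; mR−mL=-9/245 → turn -1·90°
n=3: pose=(-2,-5,E); sL=9, sR=5; mL=7, mR=1/2; mL+mR=15/2 → advance +1; mR−mL=-13/2 → turn -1·90°
n=4: pose=(-1,-5,S); sL=90/41, sR=90/61; mL=4590/2501, mR=945/2501; mL+mR=135/61 → advance +1; mR−mL=-3645/2501 → turn -1·90°
n=5: pose=(-1,-6,W); sL=9/8, sR=45/34; mL=333/272, mR=207/272; mL+mR=135/68 → advance +1; mR−mL=-63/136 → turn -1·90°
n=6: pose=(-2,-6,N); sL=90/49, sR=18/5; mL=666/245, mR=657/245; mL+mR=27/5 → advance +1; mR−mL=-9/245 → turn -1·90°
n=7: pose=(-2,-5,E); sL=9, sR=5; mL=7, mR=1/2; mL+mR=15/2 → advance +1; mR−mL=-13/2 → turn -1·90°

0 90/41 90/61 4590/2501 945/2501 -1 -5 S
1 9/8 45/34 333/272 207/272 -1 -6 W
2 90/49 18/5 666/245 657/245 -2 -6 N
3 9 5 7 1/2 -2 -5 E
4 90/41 90/61 4590/2501 945/2501 -1 -5 S
5 9/8 45/34 333/272 207/272 -1 -6 W
6 90/49 18/5 666/245 657/245 -2 -6 N
7 9 5 7 1/2 -2 -5 E
final -1 -5 S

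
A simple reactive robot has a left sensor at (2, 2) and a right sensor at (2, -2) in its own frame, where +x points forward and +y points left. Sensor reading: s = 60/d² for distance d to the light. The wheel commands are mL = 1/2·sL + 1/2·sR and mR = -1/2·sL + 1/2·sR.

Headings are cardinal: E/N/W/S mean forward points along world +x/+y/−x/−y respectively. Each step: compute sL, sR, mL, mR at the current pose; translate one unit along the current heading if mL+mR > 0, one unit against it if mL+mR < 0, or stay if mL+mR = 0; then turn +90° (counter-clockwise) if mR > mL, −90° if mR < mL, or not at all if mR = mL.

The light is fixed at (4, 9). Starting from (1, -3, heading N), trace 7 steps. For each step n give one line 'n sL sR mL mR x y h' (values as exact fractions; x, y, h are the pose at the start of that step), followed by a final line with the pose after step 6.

0 12/25 60/101 1356/2525 144/2525 1 -3 N
1 30/41 6/17 378/697 -132/697 1 -2 E
2 60/169 12/37 2124/6253 -96/6253 2 -2 S
3 15/53 15/29 615/1537 180/1537 2 -3 W
4 12/25 60/101 1356/2525 144/2525 1 -3 N
5 30/41 6/17 378/697 -132/697 1 -2 E
6 60/169 12/37 2124/6253 -96/6253 2 -2 S
final 2 -3 W

n=0: pose=(1,-3,N); sL=12/25, sR=60/101; mL=1356/2525, mR=144/2525; mL+mR=60/101 → advance +1; mR−mL=-12/25 → turn -1·90°
n=1: pose=(1,-2,E); sL=30/41, sR=6/17; mL=378/697, mR=-132/697; mL+mR=6/17 → advance +1; mR−mL=-30/41 → turn -1·90°
n=2: pose=(2,-2,S); sL=60/169, sR=12/37; mL=2124/6253, mR=-96/6253; mL+mR=12/37 → advance +1; mR−mL=-60/169 → turn -1·90°
n=3: pose=(2,-3,W); sL=15/53, sR=15/29; mL=615/1537, mR=180/1537; mL+mR=15/29 → advance +1; mR−mL=-15/53 → turn -1·90°
n=4: pose=(1,-3,N); sL=12/25, sR=60/101; mL=1356/2525, mR=144/2525; mL+mR=60/101 → advance +1; mR−mL=-12/25 → turn -1·90°
n=5: pose=(1,-2,E); sL=30/41, sR=6/17; mL=378/697, mR=-132/697; mL+mR=6/17 → advance +1; mR−mL=-30/41 → turn -1·90°
n=6: pose=(2,-2,S); sL=60/169, sR=12/37; mL=2124/6253, mR=-96/6253; mL+mR=12/37 → advance +1; mR−mL=-60/169 → turn -1·90°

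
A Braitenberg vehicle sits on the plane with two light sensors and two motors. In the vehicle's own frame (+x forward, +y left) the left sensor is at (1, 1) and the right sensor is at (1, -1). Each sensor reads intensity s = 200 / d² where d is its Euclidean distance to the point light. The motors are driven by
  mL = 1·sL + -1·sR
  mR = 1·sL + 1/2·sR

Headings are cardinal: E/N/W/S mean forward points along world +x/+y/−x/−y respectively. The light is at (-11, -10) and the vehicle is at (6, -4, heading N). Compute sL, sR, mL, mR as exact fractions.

40/61 200/373 2720/22753 21020/22753

left sensor world pos  = (5, -3); dL² = 305
right sensor world pos = (7, -3); dR² = 373
sL = 200/305 = 40/61
sR = 200/373 = 200/373
mL = 1·sL + -1·sR = 2720/22753
mR = 1·sL + 1/2·sR = 21020/22753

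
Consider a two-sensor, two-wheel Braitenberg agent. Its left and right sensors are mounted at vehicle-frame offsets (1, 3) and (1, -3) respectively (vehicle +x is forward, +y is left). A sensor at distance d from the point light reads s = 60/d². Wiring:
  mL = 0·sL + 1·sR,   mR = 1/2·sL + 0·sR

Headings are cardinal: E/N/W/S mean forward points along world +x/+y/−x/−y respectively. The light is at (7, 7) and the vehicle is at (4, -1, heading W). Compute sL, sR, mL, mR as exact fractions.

left sensor world pos  = (3, -4); dL² = 137
right sensor world pos = (3, 2); dR² = 41
sL = 60/137 = 60/137
sR = 60/41 = 60/41
mL = 0·sL + 1·sR = 60/41
mR = 1/2·sL + 0·sR = 30/137

60/137 60/41 60/41 30/137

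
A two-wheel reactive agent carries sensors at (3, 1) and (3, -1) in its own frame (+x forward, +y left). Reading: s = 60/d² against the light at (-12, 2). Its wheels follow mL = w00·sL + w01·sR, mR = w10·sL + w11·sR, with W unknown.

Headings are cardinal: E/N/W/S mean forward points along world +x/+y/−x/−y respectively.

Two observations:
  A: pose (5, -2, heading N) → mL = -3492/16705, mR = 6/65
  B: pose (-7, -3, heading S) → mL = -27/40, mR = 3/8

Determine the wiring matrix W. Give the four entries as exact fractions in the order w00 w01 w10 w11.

-1/2 -1/2 0 1/2

obs A: pose=(5,-2,N) → sL=60/257, sR=12/65, mL=-3492/16705, mR=6/65
obs B: pose=(-7,-3,S) → sL=3/5, sR=3/4, mL=-27/40, mR=3/8
sensor matrix S = [[60/257, 12/65], [3/5, 3/4]]; det S = 5373/83525
solve [mL_A; mL_B] = S·[w00; w01] and [mR_A; mR_B] = S·[w10; w11]:
  w00 = -1/2, w01 = -1/2, w10 = 0, w11 = 1/2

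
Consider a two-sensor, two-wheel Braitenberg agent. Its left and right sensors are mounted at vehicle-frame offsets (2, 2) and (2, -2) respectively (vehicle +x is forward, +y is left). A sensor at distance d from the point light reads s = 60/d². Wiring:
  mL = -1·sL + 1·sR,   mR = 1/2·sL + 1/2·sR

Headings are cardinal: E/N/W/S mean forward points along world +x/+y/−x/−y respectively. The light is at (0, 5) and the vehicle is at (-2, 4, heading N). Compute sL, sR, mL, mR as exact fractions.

left sensor world pos  = (-4, 6); dL² = 17
right sensor world pos = (0, 6); dR² = 1
sL = 60/17 = 60/17
sR = 60/1 = 60
mL = -1·sL + 1·sR = 960/17
mR = 1/2·sL + 1/2·sR = 540/17

60/17 60 960/17 540/17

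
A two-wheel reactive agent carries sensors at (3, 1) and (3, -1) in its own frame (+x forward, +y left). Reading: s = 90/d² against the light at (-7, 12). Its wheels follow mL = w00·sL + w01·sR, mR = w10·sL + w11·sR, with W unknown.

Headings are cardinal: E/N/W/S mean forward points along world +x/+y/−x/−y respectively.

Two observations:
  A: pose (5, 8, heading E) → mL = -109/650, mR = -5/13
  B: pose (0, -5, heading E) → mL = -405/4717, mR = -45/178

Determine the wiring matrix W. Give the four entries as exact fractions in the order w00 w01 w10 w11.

obs A: pose=(5,8,E) → sL=5/13, sR=9/25, mL=-109/650, mR=-5/13
obs B: pose=(0,-5,E) → sL=45/178, sR=45/212, mL=-405/4717, mR=-45/178
sensor matrix S = [[5/13, 9/25], [45/178, 45/212]]; det S = -11493/1226420
solve [mL_A; mL_B] = S·[w00; w01] and [mR_A; mR_B] = S·[w10; w11]:
  w00 = 1/2, w01 = -1, w10 = -1, w11 = 0

1/2 -1 -1 0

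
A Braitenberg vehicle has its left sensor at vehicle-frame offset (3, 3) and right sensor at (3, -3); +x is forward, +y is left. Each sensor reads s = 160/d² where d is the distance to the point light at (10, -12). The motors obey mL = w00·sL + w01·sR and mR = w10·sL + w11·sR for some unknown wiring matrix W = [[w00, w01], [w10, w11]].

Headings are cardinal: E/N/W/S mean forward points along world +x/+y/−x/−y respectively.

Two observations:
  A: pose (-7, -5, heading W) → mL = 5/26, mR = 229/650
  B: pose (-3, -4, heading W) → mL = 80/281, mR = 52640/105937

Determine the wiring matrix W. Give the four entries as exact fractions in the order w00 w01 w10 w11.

1/2 0 1/2 1/2

obs A: pose=(-7,-5,W) → sL=5/13, sR=8/25, mL=5/26, mR=229/650
obs B: pose=(-3,-4,W) → sL=160/281, sR=160/377, mL=80/281, mR=52640/105937
sensor matrix S = [[5/13, 8/25], [160/281, 160/377]]; det S = -130656/6885905
solve [mL_A; mL_B] = S·[w00; w01] and [mR_A; mR_B] = S·[w10; w11]:
  w00 = 1/2, w01 = 0, w10 = 1/2, w11 = 1/2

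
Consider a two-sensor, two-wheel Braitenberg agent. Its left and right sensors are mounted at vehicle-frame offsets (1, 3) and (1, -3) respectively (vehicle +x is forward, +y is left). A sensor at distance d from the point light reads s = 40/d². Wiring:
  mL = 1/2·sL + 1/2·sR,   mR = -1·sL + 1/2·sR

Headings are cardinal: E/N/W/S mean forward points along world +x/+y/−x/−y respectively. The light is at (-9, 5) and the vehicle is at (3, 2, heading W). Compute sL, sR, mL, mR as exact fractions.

left sensor world pos  = (2, -1); dL² = 157
right sensor world pos = (2, 5); dR² = 121
sL = 40/157 = 40/157
sR = 40/121 = 40/121
mL = 1/2·sL + 1/2·sR = 5560/18997
mR = -1·sL + 1/2·sR = -1700/18997

40/157 40/121 5560/18997 -1700/18997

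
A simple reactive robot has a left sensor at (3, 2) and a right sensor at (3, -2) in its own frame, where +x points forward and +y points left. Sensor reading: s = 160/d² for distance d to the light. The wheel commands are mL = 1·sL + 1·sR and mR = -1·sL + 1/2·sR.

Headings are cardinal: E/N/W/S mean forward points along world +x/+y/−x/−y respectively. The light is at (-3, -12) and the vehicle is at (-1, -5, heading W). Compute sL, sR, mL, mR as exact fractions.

80/13 80/41 4320/533 -2760/533

left sensor world pos  = (-4, -7); dL² = 26
right sensor world pos = (-4, -3); dR² = 82
sL = 160/26 = 80/13
sR = 160/82 = 80/41
mL = 1·sL + 1·sR = 4320/533
mR = -1·sL + 1/2·sR = -2760/533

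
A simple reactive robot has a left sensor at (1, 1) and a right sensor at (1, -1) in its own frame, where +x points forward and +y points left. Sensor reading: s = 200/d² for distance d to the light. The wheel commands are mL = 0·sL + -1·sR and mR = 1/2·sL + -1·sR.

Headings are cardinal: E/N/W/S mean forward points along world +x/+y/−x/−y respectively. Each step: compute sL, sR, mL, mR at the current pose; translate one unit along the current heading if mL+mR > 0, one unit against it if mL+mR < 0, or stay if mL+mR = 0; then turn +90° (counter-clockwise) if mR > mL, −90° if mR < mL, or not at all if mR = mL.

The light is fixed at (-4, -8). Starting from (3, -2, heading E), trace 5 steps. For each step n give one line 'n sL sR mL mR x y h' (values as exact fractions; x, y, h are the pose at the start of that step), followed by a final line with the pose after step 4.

n=0: pose=(3,-2,E); sL=200/113, sR=200/89; mL=-200/89, mR=-13700/10057; mL+mR=-36300/10057 → advance -1; mR−mL=100/113 → turn +1·90°
n=1: pose=(2,-2,N); sL=100/37, sR=100/49; mL=-100/49, mR=-1250/1813; mL+mR=-4950/1813 → advance -1; mR−mL=50/37 → turn +1·90°
n=2: pose=(2,-3,W); sL=200/41, sR=200/61; mL=-200/61, mR=-2100/2501; mL+mR=-10300/2501 → advance -1; mR−mL=100/41 → turn +1·90°
n=3: pose=(3,-3,S); sL=5/2, sR=50/13; mL=-50/13, mR=-135/52; mL+mR=-335/52 → advance -1; mR−mL=5/4 → turn +1·90°
n=4: pose=(3,-2,E); sL=200/113, sR=200/89; mL=-200/89, mR=-13700/10057; mL+mR=-36300/10057 → advance -1; mR−mL=100/113 → turn +1·90°

0 200/113 200/89 -200/89 -13700/10057 3 -2 E
1 100/37 100/49 -100/49 -1250/1813 2 -2 N
2 200/41 200/61 -200/61 -2100/2501 2 -3 W
3 5/2 50/13 -50/13 -135/52 3 -3 S
4 200/113 200/89 -200/89 -13700/10057 3 -2 E
final 2 -2 N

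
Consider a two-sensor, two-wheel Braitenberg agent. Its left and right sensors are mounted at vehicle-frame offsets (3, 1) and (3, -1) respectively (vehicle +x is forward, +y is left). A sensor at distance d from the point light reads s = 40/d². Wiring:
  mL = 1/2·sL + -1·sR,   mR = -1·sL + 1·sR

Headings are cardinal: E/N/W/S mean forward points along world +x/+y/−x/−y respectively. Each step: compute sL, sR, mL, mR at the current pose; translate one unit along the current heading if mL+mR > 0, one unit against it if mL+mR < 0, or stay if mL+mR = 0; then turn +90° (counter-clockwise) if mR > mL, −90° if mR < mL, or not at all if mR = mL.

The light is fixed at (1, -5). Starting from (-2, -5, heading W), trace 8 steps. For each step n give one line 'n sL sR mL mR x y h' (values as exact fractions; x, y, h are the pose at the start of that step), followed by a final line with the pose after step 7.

0 40/37 40/37 -20/37 0 -2 -5 W
1 4 20/9 -2/9 -16/9 -1 -5 S
2 8/5 40/29 -84/145 -32/145 -1 -4 W
3 10 5 0 -5 0 -4 S
4 40/17 8/5 -36/85 -64/85 0 -3 W
5 20/13 20/13 -10/13 0 1 -3 N
6 40/9 40/13 -100/117 -160/117 1 -4 W
7 5/2 2 -3/4 -1/2 2 -4 N
final 2 -5 W

n=0: pose=(-2,-5,W); sL=40/37, sR=40/37; mL=-20/37, mR=0; mL+mR=-20/37 → advance -1; mR−mL=20/37 → turn +1·90°
n=1: pose=(-1,-5,S); sL=4, sR=20/9; mL=-2/9, mR=-16/9; mL+mR=-2 → advance -1; mR−mL=-14/9 → turn -1·90°
n=2: pose=(-1,-4,W); sL=8/5, sR=40/29; mL=-84/145, mR=-32/145; mL+mR=-4/5 → advance -1; mR−mL=52/145 → turn +1·90°
n=3: pose=(0,-4,S); sL=10, sR=5; mL=0, mR=-5; mL+mR=-5 → advance -1; mR−mL=-5 → turn -1·90°
n=4: pose=(0,-3,W); sL=40/17, sR=8/5; mL=-36/85, mR=-64/85; mL+mR=-20/17 → advance -1; mR−mL=-28/85 → turn -1·90°
n=5: pose=(1,-3,N); sL=20/13, sR=20/13; mL=-10/13, mR=0; mL+mR=-10/13 → advance -1; mR−mL=10/13 → turn +1·90°
n=6: pose=(1,-4,W); sL=40/9, sR=40/13; mL=-100/117, mR=-160/117; mL+mR=-20/9 → advance -1; mR−mL=-20/39 → turn -1·90°
n=7: pose=(2,-4,N); sL=5/2, sR=2; mL=-3/4, mR=-1/2; mL+mR=-5/4 → advance -1; mR−mL=1/4 → turn +1·90°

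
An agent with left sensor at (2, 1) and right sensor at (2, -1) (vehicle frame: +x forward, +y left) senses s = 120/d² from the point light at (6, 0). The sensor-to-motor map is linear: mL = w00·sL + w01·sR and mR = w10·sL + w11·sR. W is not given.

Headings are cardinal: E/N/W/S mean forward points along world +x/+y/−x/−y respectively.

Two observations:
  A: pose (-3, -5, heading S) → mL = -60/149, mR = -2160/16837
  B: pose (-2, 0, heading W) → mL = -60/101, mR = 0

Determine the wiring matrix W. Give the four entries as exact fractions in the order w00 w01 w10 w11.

0 -1/2 -1/2 1/2

obs A: pose=(-3,-5,S) → sL=120/113, sR=120/149, mL=-60/149, mR=-2160/16837
obs B: pose=(-2,0,W) → sL=120/101, sR=120/101, mL=-60/101, mR=0
sensor matrix S = [[120/113, 120/149], [120/101, 120/101]]; det S = 518400/1700537
solve [mL_A; mL_B] = S·[w00; w01] and [mR_A; mR_B] = S·[w10; w11]:
  w00 = 0, w01 = -1/2, w10 = -1/2, w11 = 1/2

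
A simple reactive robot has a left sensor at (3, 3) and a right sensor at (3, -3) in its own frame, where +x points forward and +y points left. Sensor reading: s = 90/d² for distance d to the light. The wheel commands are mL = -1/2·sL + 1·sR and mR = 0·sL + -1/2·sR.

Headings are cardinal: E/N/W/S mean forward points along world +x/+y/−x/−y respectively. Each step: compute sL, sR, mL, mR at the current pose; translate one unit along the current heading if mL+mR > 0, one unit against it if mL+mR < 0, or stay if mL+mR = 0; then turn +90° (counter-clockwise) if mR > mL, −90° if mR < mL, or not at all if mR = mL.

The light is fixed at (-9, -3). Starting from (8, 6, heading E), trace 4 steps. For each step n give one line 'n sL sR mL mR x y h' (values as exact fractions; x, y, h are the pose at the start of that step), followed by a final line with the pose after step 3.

n=0: pose=(8,6,E); sL=45/272, sR=45/218; mL=7335/59296, mR=-45/436; mL+mR=1215/59296 → advance +1; mR−mL=-13455/59296 → turn -1·90°
n=1: pose=(9,6,S); sL=10/53, sR=10/29; mL=385/1537, mR=-5/29; mL+mR=120/1537 → advance +1; mR−mL=-650/1537 → turn -1·90°
n=2: pose=(9,5,W); sL=9/25, sR=45/173; mL=693/8650, mR=-45/346; mL+mR=-216/4325 → advance -1; mR−mL=-909/4325 → turn -1·90°
n=3: pose=(10,5,N); sL=90/377, sR=18/121; mL=1341/45617, mR=-9/121; mL+mR=-2052/45617 → advance -1; mR−mL=-4734/45617 → turn -1·90°

0 45/272 45/218 7335/59296 -45/436 8 6 E
1 10/53 10/29 385/1537 -5/29 9 6 S
2 9/25 45/173 693/8650 -45/346 9 5 W
3 90/377 18/121 1341/45617 -9/121 10 5 N
final 10 4 E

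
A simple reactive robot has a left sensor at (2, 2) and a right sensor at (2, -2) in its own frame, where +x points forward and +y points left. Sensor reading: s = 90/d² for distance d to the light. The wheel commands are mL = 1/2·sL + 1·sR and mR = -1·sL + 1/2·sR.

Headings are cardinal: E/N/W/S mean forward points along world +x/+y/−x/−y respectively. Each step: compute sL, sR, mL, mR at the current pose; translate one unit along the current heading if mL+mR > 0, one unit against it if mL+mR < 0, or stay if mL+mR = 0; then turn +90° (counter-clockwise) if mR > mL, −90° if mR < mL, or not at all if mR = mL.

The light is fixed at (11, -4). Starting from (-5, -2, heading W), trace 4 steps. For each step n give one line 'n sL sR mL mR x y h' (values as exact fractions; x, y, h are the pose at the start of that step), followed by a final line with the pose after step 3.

n=0: pose=(-5,-2,W); sL=5/18, sR=9/34; mL=247/612, mR=-89/612; mL+mR=79/306 → advance +1; mR−mL=-28/51 → turn -1·90°
n=1: pose=(-6,-2,N); sL=90/377, sR=90/241; mL=44775/90857, mR=-4725/90857; mL+mR=40050/90857 → advance +1; mR−mL=-49500/90857 → turn -1·90°
n=2: pose=(-6,-1,E); sL=9/25, sR=45/113; mL=3267/5650, mR=-909/5650; mL+mR=1179/2825 → advance +1; mR−mL=-2088/2825 → turn -1·90°
n=3: pose=(-5,-1,S); sL=90/197, sR=18/65; mL=6471/12805, mR=-4077/12805; mL+mR=2394/12805 → advance +1; mR−mL=-10548/12805 → turn -1·90°

0 5/18 9/34 247/612 -89/612 -5 -2 W
1 90/377 90/241 44775/90857 -4725/90857 -6 -2 N
2 9/25 45/113 3267/5650 -909/5650 -6 -1 E
3 90/197 18/65 6471/12805 -4077/12805 -5 -1 S
final -5 -2 W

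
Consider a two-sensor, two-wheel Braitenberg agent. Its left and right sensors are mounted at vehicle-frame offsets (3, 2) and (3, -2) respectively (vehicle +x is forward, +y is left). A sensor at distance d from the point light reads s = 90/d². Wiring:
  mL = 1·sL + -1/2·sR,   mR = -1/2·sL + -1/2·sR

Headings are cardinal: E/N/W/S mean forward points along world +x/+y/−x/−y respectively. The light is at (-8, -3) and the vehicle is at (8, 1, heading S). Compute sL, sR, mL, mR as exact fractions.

18/65 90/197 621/12805 -4698/12805

left sensor world pos  = (10, -2); dL² = 325
right sensor world pos = (6, -2); dR² = 197
sL = 90/325 = 18/65
sR = 90/197 = 90/197
mL = 1·sL + -1/2·sR = 621/12805
mR = -1/2·sL + -1/2·sR = -4698/12805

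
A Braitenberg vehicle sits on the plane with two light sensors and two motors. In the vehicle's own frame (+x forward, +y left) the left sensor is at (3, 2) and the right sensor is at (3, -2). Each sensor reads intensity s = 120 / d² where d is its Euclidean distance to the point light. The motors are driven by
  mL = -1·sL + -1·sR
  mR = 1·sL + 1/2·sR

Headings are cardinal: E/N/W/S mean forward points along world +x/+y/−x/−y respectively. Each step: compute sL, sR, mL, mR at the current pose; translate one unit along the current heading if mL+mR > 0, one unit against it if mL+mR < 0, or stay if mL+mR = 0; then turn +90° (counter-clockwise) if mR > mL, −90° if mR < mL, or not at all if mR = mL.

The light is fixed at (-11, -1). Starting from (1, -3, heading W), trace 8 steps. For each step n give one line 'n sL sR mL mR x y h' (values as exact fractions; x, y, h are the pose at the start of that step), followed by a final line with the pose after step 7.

n=0: pose=(1,-3,W); sL=120/97, sR=40/27; mL=-7120/2619, mR=5180/2619; mL+mR=-20/27 → advance -1; mR−mL=4100/873 → turn +1·90°
n=1: pose=(2,-3,S); sL=12/25, sR=60/73; mL=-2376/1825, mR=1626/1825; mL+mR=-30/73 → advance -1; mR−mL=4002/1825 → turn +1·90°
n=2: pose=(2,-2,E); sL=120/257, sR=24/53; mL=-12528/13621, mR=9444/13621; mL+mR=-12/53 → advance -1; mR−mL=21972/13621 → turn +1·90°
n=3: pose=(1,-2,N); sL=15/13, sR=3/5; mL=-114/65, mR=189/130; mL+mR=-3/10 → advance -1; mR−mL=417/130 → turn +1·90°
n=4: pose=(1,-3,W); sL=120/97, sR=40/27; mL=-7120/2619, mR=5180/2619; mL+mR=-20/27 → advance -1; mR−mL=4100/873 → turn +1·90°
n=5: pose=(2,-3,S); sL=12/25, sR=60/73; mL=-2376/1825, mR=1626/1825; mL+mR=-30/73 → advance -1; mR−mL=4002/1825 → turn +1·90°
n=6: pose=(2,-2,E); sL=120/257, sR=24/53; mL=-12528/13621, mR=9444/13621; mL+mR=-12/53 → advance -1; mR−mL=21972/13621 → turn +1·90°
n=7: pose=(1,-2,N); sL=15/13, sR=3/5; mL=-114/65, mR=189/130; mL+mR=-3/10 → advance -1; mR−mL=417/130 → turn +1·90°

0 120/97 40/27 -7120/2619 5180/2619 1 -3 W
1 12/25 60/73 -2376/1825 1626/1825 2 -3 S
2 120/257 24/53 -12528/13621 9444/13621 2 -2 E
3 15/13 3/5 -114/65 189/130 1 -2 N
4 120/97 40/27 -7120/2619 5180/2619 1 -3 W
5 12/25 60/73 -2376/1825 1626/1825 2 -3 S
6 120/257 24/53 -12528/13621 9444/13621 2 -2 E
7 15/13 3/5 -114/65 189/130 1 -2 N
final 1 -3 W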